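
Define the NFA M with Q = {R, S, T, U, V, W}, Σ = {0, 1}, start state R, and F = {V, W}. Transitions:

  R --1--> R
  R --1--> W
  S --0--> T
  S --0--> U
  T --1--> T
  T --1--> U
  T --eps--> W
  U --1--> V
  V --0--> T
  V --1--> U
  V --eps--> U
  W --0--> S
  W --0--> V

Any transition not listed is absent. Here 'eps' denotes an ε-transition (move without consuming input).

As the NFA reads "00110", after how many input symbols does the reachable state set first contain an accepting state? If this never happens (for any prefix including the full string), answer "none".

none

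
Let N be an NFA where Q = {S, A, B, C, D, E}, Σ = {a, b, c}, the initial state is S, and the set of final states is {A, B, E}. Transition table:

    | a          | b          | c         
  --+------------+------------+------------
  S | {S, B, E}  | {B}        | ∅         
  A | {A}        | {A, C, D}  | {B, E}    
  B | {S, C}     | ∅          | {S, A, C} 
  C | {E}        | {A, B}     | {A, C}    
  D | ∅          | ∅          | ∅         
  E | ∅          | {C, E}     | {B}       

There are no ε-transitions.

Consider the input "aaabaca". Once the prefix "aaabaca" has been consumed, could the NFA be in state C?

Start in {S}.
Read 'a': {S} → {S, B, E}.
Read 'a': {S, B, E} → {S, B, C, E}.
Read 'a': {S, B, C, E} → {S, B, C, E}.
Read 'b': {S, B, C, E} → {A, B, C, E}.
Read 'a': {A, B, C, E} → {S, A, C, E}.
Read 'c': {S, A, C, E} → {A, B, C, E}.
Read 'a': {A, B, C, E} → {S, A, C, E}.
State C is in {S, A, C, E}.

Yes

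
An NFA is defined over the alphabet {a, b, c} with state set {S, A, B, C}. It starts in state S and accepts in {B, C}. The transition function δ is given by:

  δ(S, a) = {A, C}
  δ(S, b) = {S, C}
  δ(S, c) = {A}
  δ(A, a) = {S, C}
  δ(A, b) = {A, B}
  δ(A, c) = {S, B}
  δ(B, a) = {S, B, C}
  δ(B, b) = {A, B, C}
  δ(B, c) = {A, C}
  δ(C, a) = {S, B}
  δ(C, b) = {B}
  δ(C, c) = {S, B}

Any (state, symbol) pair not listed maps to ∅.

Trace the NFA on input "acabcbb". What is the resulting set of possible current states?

{S, A, B, C}

Start in {S}.
Read 'a': S→{A, C}; now {A, C}.
Read 'c': A→{S, B}, C→{S, B}; now {S, B}.
Read 'a': S→{A, C}, B→{S, B, C}; now {S, A, B, C}.
Read 'b': S→{S, C}, A→{A, B}, B→{A, B, C}, C→{B}; now {S, A, B, C}.
Read 'c': S→{A}, A→{S, B}, B→{A, C}, C→{S, B}; now {S, A, B, C}.
Read 'b': S→{S, C}, A→{A, B}, B→{A, B, C}, C→{B}; now {S, A, B, C}.
Read 'b': S→{S, C}, A→{A, B}, B→{A, B, C}, C→{B}; now {S, A, B, C}.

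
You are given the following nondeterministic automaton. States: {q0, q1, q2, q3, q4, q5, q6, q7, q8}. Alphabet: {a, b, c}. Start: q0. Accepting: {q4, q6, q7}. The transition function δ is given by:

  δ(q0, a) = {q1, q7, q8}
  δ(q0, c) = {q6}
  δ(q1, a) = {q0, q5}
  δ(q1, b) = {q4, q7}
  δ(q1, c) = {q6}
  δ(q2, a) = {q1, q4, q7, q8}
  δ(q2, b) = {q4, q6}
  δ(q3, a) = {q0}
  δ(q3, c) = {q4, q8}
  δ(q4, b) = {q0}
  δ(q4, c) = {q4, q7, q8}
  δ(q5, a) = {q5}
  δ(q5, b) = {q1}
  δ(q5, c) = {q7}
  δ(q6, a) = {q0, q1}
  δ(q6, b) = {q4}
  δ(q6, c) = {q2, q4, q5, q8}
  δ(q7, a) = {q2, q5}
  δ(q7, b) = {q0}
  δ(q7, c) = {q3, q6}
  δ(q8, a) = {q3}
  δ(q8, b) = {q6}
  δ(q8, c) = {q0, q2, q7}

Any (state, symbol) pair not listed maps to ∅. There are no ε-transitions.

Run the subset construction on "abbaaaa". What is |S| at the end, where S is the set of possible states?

7

Start in {q0}.
Read 'a': q0→{q1, q7, q8}; now {q1, q7, q8}.
Read 'b': q1→{q4, q7}, q7→{q0}, q8→{q6}; now {q0, q4, q6, q7}.
Read 'b': q0→∅, q4→{q0}, q6→{q4}, q7→{q0}; now {q0, q4}.
Read 'a': q0→{q1, q7, q8}, q4→∅; now {q1, q7, q8}.
Read 'a': q1→{q0, q5}, q7→{q2, q5}, q8→{q3}; now {q0, q2, q3, q5}.
Read 'a': q0→{q1, q7, q8}, q2→{q1, q4, q7, q8}, q3→{q0}, q5→{q5}; now {q0, q1, q4, q5, q7, q8}.
Read 'a': q0→{q1, q7, q8}, q1→{q0, q5}, q4→∅, q5→{q5}, q7→{q2, q5}, q8→{q3}; now {q0, q1, q2, q3, q5, q7, q8}.
That set has 7 states.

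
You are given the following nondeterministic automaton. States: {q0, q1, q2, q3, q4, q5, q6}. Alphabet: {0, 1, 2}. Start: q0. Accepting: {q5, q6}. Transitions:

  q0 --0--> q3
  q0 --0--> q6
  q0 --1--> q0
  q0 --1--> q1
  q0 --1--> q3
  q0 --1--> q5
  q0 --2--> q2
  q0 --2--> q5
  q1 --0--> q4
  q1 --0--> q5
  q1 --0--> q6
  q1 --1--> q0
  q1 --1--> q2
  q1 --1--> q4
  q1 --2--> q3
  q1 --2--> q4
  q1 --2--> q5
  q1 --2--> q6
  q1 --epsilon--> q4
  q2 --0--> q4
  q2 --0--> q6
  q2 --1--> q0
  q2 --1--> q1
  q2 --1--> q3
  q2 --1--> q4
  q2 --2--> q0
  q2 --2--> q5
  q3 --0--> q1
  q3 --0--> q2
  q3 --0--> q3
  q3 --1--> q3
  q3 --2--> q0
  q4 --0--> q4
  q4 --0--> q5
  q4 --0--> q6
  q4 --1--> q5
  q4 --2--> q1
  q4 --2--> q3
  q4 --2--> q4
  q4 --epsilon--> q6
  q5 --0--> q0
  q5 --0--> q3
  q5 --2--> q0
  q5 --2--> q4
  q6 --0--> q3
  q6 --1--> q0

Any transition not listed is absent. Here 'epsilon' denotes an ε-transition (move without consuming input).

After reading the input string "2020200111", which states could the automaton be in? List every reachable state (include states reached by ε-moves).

{q0, q1, q2, q3, q4, q5, q6}

Start in {q0}.
Read '2': q0→{q2, q5}; now {q2, q5}.
Read '0': q2→{q4, q6}, q5→{q0, q3}; now {q0, q3, q4, q6}.
Read '2': q0→{q2, q5}, q3→{q0}, q4→{q1, q3, q4}, q6→∅; union {q0, q1, q2, q3, q4, q5}; ε-closure = {q0, q1, q2, q3, q4, q5, q6}.
Read '0': q0→{q3, q6}, q1→{q4, q5, q6}, q2→{q4, q6}, q3→{q1, q2, q3}, q4→{q4, q5, q6}, q5→{q0, q3}, q6→{q3}; now {q0, q1, q2, q3, q4, q5, q6}.
Read '2': q0→{q2, q5}, q1→{q3, q4, q5, q6}, q2→{q0, q5}, q3→{q0}, q4→{q1, q3, q4}, q5→{q0, q4}, q6→∅; now {q0, q1, q2, q3, q4, q5, q6}.
Read '0': q0→{q3, q6}, q1→{q4, q5, q6}, q2→{q4, q6}, q3→{q1, q2, q3}, q4→{q4, q5, q6}, q5→{q0, q3}, q6→{q3}; now {q0, q1, q2, q3, q4, q5, q6}.
Read '0': q0→{q3, q6}, q1→{q4, q5, q6}, q2→{q4, q6}, q3→{q1, q2, q3}, q4→{q4, q5, q6}, q5→{q0, q3}, q6→{q3}; now {q0, q1, q2, q3, q4, q5, q6}.
Read '1': q0→{q0, q1, q3, q5}, q1→{q0, q2, q4}, q2→{q0, q1, q3, q4}, q3→{q3}, q4→{q5}, q5→∅, q6→{q0}; union {q0, q1, q2, q3, q4, q5}; ε-closure = {q0, q1, q2, q3, q4, q5, q6}.
Read '1': q0→{q0, q1, q3, q5}, q1→{q0, q2, q4}, q2→{q0, q1, q3, q4}, q3→{q3}, q4→{q5}, q5→∅, q6→{q0}; union {q0, q1, q2, q3, q4, q5}; ε-closure = {q0, q1, q2, q3, q4, q5, q6}.
Read '1': q0→{q0, q1, q3, q5}, q1→{q0, q2, q4}, q2→{q0, q1, q3, q4}, q3→{q3}, q4→{q5}, q5→∅, q6→{q0}; union {q0, q1, q2, q3, q4, q5}; ε-closure = {q0, q1, q2, q3, q4, q5, q6}.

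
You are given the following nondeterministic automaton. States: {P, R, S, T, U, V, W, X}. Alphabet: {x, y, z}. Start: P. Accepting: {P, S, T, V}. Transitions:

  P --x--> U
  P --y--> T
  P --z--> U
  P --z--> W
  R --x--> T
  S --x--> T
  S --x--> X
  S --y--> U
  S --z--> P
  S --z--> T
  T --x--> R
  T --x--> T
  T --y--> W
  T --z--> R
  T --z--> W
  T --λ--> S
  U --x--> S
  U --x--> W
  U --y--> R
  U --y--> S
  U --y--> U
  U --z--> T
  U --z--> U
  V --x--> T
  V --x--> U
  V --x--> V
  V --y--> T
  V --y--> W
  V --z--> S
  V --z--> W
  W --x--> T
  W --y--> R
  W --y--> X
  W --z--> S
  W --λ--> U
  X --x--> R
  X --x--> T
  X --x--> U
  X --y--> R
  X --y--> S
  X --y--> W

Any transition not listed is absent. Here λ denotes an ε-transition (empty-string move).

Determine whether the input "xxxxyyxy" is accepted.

Yes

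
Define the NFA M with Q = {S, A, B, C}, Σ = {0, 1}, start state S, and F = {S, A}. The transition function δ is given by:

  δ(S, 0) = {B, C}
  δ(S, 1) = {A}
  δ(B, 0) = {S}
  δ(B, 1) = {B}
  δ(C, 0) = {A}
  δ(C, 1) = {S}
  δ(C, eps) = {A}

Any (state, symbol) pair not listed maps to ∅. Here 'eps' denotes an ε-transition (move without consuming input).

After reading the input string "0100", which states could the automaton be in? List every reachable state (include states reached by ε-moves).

Start in {S}.
Read '0': {S} → {A, B, C}.
Read '1': {A, B, C} → {S, B}.
Read '0': {S, B} → {S, A, B, C}.
Read '0': {S, A, B, C} → {S, A, B, C}.

{S, A, B, C}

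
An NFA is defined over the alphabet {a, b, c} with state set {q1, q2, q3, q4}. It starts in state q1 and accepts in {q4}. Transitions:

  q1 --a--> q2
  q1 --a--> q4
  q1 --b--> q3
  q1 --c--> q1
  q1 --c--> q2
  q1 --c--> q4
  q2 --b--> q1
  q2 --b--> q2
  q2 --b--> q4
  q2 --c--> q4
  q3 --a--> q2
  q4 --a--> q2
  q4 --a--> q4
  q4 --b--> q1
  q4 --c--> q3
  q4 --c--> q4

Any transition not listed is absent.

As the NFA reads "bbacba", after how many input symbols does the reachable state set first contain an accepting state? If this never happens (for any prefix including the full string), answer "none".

none

Start in {q1}.
Read 'b': {q1} → {q3}.
Read 'b': {q3} → ∅.
The set is empty and remains empty for the remaining 4 symbols.
No reachable set along the way intersects F.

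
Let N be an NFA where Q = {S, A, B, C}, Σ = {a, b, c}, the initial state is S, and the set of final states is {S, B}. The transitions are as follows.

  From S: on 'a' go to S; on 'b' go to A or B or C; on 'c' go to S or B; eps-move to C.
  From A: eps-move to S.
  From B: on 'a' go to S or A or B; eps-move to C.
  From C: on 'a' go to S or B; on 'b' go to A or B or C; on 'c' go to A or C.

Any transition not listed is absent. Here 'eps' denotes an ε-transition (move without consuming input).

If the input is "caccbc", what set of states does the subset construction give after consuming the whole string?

{S, A, B, C}

Start: ε-closure({S}) = {S, C}.
Read 'c': S→{S, B}, C→{A, C}; now {S, A, B, C}.
Read 'a': S→{S}, A→∅, B→{S, A, B}, C→{S, B}; union {S, A, B}; ε-closure = {S, A, B, C}.
Read 'c': S→{S, B}, A→∅, B→∅, C→{A, C}; now {S, A, B, C}.
Read 'c': S→{S, B}, A→∅, B→∅, C→{A, C}; now {S, A, B, C}.
Read 'b': S→{A, B, C}, A→∅, B→∅, C→{A, B, C}; union {A, B, C}; ε-closure = {S, A, B, C}.
Read 'c': S→{S, B}, A→∅, B→∅, C→{A, C}; now {S, A, B, C}.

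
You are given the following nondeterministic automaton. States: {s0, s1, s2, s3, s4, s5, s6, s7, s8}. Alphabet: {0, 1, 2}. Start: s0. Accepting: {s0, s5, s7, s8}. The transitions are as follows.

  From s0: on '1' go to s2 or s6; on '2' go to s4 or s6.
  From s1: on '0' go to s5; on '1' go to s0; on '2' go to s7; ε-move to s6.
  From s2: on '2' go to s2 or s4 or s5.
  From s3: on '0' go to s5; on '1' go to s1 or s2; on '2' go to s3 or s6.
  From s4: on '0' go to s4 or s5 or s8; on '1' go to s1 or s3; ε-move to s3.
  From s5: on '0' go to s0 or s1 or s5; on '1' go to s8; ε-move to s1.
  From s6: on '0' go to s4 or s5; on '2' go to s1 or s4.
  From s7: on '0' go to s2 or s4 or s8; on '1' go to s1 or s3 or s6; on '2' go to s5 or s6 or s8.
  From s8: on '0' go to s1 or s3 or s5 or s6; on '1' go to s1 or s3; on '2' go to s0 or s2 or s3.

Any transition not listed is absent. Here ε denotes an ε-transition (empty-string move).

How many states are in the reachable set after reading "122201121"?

6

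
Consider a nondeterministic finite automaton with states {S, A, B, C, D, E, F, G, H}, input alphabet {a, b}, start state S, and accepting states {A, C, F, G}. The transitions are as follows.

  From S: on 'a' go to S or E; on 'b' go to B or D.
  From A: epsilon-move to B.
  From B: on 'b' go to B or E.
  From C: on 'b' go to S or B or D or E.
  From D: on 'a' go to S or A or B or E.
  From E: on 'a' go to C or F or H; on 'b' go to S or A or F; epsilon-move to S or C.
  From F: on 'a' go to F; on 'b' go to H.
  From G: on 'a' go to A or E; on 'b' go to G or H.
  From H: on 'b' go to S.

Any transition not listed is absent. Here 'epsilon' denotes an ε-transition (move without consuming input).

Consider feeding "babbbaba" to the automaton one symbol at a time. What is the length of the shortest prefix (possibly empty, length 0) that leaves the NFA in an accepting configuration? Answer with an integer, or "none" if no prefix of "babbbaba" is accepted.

Start in {S}.
Read 'b': S→{B, D}; now {B, D}.
Read 'a': B→∅, D→{S, A, B, E}; union {S, A, B, E}; ε-closure = {S, A, B, C, E}.
None of the earlier sets intersect F, but {S, A, B, C, E} does.

2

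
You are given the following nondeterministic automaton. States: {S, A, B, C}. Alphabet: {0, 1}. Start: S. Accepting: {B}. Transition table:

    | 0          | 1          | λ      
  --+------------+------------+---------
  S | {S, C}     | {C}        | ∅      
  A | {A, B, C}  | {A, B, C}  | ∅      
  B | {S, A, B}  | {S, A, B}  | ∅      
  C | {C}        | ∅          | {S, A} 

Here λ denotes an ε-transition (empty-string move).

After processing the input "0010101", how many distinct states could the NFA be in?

Start in {S}.
Read '0': S→{S, C}; union {S, C}; ε-closure = {S, A, C}.
Read '0': S→{S, C}, A→{A, B, C}, C→{C}; now {S, A, B, C}.
Read '1': S→{C}, A→{A, B, C}, B→{S, A, B}, C→∅; now {S, A, B, C}.
Read '0': S→{S, C}, A→{A, B, C}, B→{S, A, B}, C→{C}; now {S, A, B, C}.
Read '1': S→{C}, A→{A, B, C}, B→{S, A, B}, C→∅; now {S, A, B, C}.
Read '0': S→{S, C}, A→{A, B, C}, B→{S, A, B}, C→{C}; now {S, A, B, C}.
Read '1': S→{C}, A→{A, B, C}, B→{S, A, B}, C→∅; now {S, A, B, C}.
That set has 4 states.

4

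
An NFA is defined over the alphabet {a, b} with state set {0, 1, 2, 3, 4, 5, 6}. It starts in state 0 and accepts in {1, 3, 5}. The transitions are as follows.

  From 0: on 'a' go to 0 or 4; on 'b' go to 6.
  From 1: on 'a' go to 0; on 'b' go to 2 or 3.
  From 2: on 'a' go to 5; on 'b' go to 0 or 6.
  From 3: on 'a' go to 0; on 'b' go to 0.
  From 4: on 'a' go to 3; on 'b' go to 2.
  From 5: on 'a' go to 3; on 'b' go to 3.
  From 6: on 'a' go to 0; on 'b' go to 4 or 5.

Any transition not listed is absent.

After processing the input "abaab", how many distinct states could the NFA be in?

Start in {0}.
Read 'a': {0} → {0, 4}.
Read 'b': {0, 4} → {2, 6}.
Read 'a': {2, 6} → {0, 5}.
Read 'a': {0, 5} → {0, 3, 4}.
Read 'b': {0, 3, 4} → {0, 2, 6}.
That set has 3 states.

3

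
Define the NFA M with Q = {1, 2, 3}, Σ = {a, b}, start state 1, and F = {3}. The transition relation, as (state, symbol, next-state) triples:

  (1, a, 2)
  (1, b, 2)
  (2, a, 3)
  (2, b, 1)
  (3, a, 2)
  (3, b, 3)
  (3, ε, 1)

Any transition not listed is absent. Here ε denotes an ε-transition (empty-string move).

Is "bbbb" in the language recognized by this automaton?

Start in {1}.
Read 'b': {1} → {2}.
Read 'b': {2} → {1}.
Read 'b': {1} → {2}.
Read 'b': {2} → {1}.
The final set {1} contains no accepting state.

No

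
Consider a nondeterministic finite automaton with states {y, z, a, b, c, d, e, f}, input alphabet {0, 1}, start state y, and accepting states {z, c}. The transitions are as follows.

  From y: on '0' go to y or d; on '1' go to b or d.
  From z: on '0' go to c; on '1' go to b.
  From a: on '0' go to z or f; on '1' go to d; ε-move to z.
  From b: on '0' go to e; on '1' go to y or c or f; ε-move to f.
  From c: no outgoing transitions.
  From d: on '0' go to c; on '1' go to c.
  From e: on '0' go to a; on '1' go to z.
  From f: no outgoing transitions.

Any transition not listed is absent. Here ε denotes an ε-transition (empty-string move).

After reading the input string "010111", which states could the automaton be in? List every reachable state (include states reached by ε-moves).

{y, c, f}

Start in {y}.
Read '0': {y} → {y, d}.
Read '1': {y, d} → {b, c, d, f}.
Read '0': {b, c, d, f} → {c, e}.
Read '1': {c, e} → {z}.
Read '1': {z} → {b, f}.
Read '1': {b, f} → {y, c, f}.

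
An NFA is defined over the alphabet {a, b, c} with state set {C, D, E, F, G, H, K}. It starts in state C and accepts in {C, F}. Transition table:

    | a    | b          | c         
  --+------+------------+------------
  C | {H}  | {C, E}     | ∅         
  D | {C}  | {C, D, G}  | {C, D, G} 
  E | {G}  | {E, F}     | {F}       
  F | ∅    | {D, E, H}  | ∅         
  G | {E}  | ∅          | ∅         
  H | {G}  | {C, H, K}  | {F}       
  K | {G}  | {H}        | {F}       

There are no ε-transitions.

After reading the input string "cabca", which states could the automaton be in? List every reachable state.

∅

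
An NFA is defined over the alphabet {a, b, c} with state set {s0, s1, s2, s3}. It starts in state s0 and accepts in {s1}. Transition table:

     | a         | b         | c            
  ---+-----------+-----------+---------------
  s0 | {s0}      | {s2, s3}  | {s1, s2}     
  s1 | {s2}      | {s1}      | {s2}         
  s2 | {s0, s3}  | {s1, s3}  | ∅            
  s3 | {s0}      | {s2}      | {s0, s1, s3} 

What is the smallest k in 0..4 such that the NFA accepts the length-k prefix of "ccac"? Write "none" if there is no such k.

1

Start in {s0}.
Read 'c': {s0} → {s1, s2}.
None of the earlier sets intersect F, but {s1, s2} does.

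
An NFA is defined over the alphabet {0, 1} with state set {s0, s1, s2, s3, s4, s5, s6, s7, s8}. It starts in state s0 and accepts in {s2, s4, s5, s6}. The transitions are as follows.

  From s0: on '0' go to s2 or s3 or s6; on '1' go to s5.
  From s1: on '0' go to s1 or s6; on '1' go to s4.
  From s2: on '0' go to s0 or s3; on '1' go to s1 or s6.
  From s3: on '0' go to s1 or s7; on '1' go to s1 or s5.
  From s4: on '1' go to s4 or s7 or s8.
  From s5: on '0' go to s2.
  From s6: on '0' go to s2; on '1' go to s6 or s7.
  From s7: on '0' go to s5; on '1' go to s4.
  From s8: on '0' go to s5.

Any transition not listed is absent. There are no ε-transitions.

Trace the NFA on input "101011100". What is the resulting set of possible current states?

{s0, s2, s3}

Start in {s0}.
Read '1': {s0} → {s5}.
Read '0': {s5} → {s2}.
Read '1': {s2} → {s1, s6}.
Read '0': {s1, s6} → {s1, s2, s6}.
Read '1': {s1, s2, s6} → {s1, s4, s6, s7}.
Read '1': {s1, s4, s6, s7} → {s4, s6, s7, s8}.
Read '1': {s4, s6, s7, s8} → {s4, s6, s7, s8}.
Read '0': {s4, s6, s7, s8} → {s2, s5}.
Read '0': {s2, s5} → {s0, s2, s3}.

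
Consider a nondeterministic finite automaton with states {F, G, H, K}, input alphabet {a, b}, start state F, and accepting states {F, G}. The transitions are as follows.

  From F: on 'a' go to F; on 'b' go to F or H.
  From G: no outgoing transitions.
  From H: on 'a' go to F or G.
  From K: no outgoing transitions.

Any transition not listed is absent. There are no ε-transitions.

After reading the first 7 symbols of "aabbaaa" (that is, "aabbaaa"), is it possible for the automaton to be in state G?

Start in {F}.
Read 'a': F→{F}; now {F}.
Read 'a': F→{F}; now {F}.
Read 'b': F→{F, H}; now {F, H}.
Read 'b': F→{F, H}, H→∅; now {F, H}.
Read 'a': F→{F}, H→{F, G}; now {F, G}.
Read 'a': F→{F}, G→∅; now {F}.
Read 'a': F→{F}; now {F}.
State G is not in {F}.

No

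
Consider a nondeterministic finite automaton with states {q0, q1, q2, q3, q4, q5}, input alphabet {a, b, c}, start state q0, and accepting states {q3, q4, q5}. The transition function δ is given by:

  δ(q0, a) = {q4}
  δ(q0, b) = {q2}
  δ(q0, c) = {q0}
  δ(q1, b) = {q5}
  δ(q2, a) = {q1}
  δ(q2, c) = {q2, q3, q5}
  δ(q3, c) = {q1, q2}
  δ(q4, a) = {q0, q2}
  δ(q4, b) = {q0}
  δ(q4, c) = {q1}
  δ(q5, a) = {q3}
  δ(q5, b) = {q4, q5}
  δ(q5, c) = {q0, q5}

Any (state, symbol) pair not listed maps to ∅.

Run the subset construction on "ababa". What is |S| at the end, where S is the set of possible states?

Start in {q0}.
Read 'a': q0→{q4}; now {q4}.
Read 'b': q4→{q0}; now {q0}.
Read 'a': q0→{q4}; now {q4}.
Read 'b': q4→{q0}; now {q0}.
Read 'a': q0→{q4}; now {q4}.
That set has 1 state.

1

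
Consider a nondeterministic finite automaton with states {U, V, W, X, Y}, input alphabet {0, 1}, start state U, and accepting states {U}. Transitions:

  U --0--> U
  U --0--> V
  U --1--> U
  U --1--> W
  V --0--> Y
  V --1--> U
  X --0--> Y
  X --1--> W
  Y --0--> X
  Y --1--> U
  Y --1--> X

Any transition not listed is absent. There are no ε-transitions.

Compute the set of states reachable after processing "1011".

{U, W}

Start in {U}.
Read '1': U→{U, W}; now {U, W}.
Read '0': U→{U, V}, W→∅; now {U, V}.
Read '1': U→{U, W}, V→{U}; now {U, W}.
Read '1': U→{U, W}, W→∅; now {U, W}.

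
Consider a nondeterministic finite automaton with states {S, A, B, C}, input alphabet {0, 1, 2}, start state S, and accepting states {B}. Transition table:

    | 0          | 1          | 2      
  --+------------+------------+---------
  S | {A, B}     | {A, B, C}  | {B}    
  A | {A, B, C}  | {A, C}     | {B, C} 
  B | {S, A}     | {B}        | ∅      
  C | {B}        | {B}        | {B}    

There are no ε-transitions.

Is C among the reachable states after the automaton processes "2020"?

No

Start in {S}.
Read '2': S→{B}; now {B}.
Read '0': B→{S, A}; now {S, A}.
Read '2': S→{B}, A→{B, C}; now {B, C}.
Read '0': B→{S, A}, C→{B}; now {S, A, B}.
State C is not in {S, A, B}.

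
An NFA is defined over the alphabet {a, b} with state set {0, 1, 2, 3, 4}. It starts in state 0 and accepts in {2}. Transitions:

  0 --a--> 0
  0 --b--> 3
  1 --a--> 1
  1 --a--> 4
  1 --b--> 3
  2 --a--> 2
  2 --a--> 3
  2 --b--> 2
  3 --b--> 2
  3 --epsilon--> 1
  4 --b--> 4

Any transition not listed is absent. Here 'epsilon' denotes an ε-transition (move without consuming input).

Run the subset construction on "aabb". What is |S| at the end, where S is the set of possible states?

3

Start in {0}.
Read 'a': 0→{0}; now {0}.
Read 'a': 0→{0}; now {0}.
Read 'b': 0→{3}; union {3}; ε-closure = {1, 3}.
Read 'b': 1→{3}, 3→{2}; union {2, 3}; ε-closure = {1, 2, 3}.
That set has 3 states.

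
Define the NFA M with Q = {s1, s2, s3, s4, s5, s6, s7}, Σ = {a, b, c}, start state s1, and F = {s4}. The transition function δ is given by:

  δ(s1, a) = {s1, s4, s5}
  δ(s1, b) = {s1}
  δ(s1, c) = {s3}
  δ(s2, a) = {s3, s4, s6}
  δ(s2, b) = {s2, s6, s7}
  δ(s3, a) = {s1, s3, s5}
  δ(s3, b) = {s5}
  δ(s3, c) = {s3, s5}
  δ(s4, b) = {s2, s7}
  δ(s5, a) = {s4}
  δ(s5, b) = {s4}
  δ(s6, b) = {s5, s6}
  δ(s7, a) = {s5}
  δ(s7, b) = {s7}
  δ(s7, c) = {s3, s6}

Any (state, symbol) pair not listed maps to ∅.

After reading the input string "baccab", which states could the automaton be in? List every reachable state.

{s1, s2, s4, s5, s7}

Start in {s1}.
Read 'b': {s1} → {s1}.
Read 'a': {s1} → {s1, s4, s5}.
Read 'c': {s1, s4, s5} → {s3}.
Read 'c': {s3} → {s3, s5}.
Read 'a': {s3, s5} → {s1, s3, s4, s5}.
Read 'b': {s1, s3, s4, s5} → {s1, s2, s4, s5, s7}.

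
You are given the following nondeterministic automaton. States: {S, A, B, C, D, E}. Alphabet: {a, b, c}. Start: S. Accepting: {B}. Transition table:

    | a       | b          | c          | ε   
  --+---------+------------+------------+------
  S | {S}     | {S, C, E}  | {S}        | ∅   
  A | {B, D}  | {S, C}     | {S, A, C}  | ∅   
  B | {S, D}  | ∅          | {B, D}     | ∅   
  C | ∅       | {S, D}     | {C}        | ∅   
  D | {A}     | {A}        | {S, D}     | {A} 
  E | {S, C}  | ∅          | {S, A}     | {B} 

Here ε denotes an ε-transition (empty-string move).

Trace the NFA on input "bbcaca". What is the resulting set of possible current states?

{S, A, B, D}

Start in {S}.
Read 'b': S→{S, C, E}; union {S, C, E}; ε-closure = {S, B, C, E}.
Read 'b': S→{S, C, E}, B→∅, C→{S, D}, E→∅; union {S, C, D, E}; ε-closure = {S, A, B, C, D, E}.
Read 'c': S→{S}, A→{S, A, C}, B→{B, D}, C→{C}, D→{S, D}, E→{S, A}; now {S, A, B, C, D}.
Read 'a': S→{S}, A→{B, D}, B→{S, D}, C→∅, D→{A}; now {S, A, B, D}.
Read 'c': S→{S}, A→{S, A, C}, B→{B, D}, D→{S, D}; now {S, A, B, C, D}.
Read 'a': S→{S}, A→{B, D}, B→{S, D}, C→∅, D→{A}; now {S, A, B, D}.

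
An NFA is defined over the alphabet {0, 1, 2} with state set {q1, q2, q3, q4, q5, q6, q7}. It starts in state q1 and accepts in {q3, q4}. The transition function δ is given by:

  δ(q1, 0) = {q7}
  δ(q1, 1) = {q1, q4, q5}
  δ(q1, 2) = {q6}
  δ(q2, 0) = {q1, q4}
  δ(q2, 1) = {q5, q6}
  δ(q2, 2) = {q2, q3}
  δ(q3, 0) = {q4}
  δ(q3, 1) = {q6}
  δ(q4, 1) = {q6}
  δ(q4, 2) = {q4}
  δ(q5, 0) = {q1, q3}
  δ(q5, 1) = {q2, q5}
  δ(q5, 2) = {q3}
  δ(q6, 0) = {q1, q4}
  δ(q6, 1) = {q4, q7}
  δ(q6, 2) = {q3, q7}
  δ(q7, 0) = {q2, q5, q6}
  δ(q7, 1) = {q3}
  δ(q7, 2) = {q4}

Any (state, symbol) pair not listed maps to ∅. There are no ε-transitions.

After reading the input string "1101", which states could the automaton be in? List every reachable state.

Start in {q1}.
Read '1': {q1} → {q1, q4, q5}.
Read '1': {q1, q4, q5} → {q1, q2, q4, q5, q6}.
Read '0': {q1, q2, q4, q5, q6} → {q1, q3, q4, q7}.
Read '1': {q1, q3, q4, q7} → {q1, q3, q4, q5, q6}.

{q1, q3, q4, q5, q6}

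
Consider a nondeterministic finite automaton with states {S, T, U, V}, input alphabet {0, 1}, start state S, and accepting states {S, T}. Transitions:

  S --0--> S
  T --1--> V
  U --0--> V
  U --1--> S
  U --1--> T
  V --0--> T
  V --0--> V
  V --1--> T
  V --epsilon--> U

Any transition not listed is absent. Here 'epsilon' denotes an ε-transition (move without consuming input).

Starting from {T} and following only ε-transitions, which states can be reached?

{T}

Begin with {T}.
No ε-moves leave this set, so the closure equals the set itself.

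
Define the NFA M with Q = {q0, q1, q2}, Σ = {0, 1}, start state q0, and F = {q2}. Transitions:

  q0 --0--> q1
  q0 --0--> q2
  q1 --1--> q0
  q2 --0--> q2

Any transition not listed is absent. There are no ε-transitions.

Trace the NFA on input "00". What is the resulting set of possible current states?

Start in {q0}.
Read '0': {q0} → {q1, q2}.
Read '0': {q1, q2} → {q2}.

{q2}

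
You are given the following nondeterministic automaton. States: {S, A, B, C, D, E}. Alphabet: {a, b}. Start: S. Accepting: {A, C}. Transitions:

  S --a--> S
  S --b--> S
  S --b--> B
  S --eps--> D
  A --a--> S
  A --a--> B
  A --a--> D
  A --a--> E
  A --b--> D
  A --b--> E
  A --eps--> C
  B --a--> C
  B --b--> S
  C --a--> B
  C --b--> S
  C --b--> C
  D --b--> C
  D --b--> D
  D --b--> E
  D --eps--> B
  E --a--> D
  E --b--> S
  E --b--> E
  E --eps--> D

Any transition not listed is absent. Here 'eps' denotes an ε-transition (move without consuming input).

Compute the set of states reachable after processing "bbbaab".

Start: ε-closure({S}) = {S, B, D}.
Read 'b': {S, B, D} → {S, B, C, D, E}.
Read 'b': {S, B, C, D, E} → {S, B, C, D, E}.
Read 'b': {S, B, C, D, E} → {S, B, C, D, E}.
Read 'a': {S, B, C, D, E} → {S, B, C, D}.
Read 'a': {S, B, C, D} → {S, B, C, D}.
Read 'b': {S, B, C, D} → {S, B, C, D, E}.

{S, B, C, D, E}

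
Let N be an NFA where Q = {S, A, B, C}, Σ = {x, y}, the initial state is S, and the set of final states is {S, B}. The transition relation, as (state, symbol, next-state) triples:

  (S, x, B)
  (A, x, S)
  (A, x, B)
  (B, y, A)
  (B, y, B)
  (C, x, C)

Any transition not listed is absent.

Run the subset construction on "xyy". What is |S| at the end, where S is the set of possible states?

2

Start in {S}.
Read 'x': {S} → {B}.
Read 'y': {B} → {A, B}.
Read 'y': {A, B} → {A, B}.
That set has 2 states.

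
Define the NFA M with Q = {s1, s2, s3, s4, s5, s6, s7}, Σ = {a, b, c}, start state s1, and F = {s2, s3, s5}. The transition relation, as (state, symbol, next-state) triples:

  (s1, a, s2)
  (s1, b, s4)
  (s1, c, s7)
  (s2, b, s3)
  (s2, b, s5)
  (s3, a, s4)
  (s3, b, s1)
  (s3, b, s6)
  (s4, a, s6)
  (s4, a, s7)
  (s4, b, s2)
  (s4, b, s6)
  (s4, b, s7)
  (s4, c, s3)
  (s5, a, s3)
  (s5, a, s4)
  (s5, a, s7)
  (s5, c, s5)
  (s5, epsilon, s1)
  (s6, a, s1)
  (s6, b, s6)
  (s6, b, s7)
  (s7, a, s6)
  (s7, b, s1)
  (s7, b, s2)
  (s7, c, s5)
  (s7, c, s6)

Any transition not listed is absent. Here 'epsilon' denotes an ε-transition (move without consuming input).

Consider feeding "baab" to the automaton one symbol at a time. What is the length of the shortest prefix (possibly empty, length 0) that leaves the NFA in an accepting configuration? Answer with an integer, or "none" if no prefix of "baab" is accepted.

none

Start in {s1}.
Read 'b': {s1} → {s4}.
Read 'a': {s4} → {s6, s7}.
Read 'a': {s6, s7} → {s1, s6}.
Read 'b': {s1, s6} → {s4, s6, s7}.
No reachable set along the way intersects F.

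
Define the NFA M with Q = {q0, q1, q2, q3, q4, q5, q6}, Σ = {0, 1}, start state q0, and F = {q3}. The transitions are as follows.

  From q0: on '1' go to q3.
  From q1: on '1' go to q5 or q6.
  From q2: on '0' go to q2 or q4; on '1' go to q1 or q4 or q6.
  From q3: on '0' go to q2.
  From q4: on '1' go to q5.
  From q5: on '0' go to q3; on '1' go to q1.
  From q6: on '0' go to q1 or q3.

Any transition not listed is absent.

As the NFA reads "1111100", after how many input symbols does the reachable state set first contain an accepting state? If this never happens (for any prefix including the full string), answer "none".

1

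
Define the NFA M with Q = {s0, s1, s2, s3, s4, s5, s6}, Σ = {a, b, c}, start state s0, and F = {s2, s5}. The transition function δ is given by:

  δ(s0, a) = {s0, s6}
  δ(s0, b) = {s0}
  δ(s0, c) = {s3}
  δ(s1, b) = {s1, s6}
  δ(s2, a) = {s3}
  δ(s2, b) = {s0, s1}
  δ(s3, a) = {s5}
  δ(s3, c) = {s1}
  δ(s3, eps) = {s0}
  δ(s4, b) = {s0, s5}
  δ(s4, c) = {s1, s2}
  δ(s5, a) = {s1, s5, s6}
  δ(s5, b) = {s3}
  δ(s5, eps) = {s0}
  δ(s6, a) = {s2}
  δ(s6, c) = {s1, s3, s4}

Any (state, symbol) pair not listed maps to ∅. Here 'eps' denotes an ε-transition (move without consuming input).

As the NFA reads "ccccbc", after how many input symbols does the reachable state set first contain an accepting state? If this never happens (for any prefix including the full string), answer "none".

Start in {s0}.
Read 'c': {s0} → {s0, s3}.
Read 'c': {s0, s3} → {s0, s1, s3}.
Read 'c': {s0, s1, s3} → {s0, s1, s3}.
Read 'c': {s0, s1, s3} → {s0, s1, s3}.
Read 'b': {s0, s1, s3} → {s0, s1, s6}.
Read 'c': {s0, s1, s6} → {s0, s1, s3, s4}.
No reachable set along the way intersects F.

none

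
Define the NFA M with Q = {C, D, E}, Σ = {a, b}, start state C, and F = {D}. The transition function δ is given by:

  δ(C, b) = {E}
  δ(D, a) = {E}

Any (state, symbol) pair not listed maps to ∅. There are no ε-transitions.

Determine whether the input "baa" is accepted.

No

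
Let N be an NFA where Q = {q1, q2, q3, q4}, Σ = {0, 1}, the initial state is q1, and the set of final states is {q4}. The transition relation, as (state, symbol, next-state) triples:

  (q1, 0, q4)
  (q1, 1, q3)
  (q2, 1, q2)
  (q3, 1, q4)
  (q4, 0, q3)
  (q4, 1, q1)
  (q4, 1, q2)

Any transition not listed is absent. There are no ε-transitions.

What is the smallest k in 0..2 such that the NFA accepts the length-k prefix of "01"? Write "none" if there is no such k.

Start in {q1}.
Read '0': {q1} → {q4}.
None of the earlier sets intersect F, but {q4} does.

1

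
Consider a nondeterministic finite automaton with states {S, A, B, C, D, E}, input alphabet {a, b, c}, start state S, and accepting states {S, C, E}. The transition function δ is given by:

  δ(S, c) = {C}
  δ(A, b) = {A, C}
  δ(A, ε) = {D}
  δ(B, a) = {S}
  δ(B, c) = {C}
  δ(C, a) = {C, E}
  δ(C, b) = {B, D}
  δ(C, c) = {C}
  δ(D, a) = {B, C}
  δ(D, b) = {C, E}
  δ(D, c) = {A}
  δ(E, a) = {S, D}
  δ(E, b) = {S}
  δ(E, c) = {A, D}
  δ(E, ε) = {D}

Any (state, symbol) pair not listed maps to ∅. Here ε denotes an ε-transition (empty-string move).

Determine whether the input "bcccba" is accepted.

Start in {S}.
Read 'b': S→∅; now ∅.
The set is empty and remains empty for the remaining 5 symbols.
The final set ∅ contains no accepting state.

No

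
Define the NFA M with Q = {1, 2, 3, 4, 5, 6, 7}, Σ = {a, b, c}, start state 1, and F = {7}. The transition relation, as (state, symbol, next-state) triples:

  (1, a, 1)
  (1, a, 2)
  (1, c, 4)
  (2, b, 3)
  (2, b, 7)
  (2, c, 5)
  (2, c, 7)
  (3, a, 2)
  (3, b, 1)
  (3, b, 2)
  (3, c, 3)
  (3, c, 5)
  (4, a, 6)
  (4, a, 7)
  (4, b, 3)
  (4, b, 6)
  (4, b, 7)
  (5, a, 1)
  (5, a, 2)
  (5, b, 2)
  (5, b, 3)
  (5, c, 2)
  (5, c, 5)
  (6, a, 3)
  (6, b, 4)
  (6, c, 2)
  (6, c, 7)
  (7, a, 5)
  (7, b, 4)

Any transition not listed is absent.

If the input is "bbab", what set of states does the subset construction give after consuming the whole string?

∅

Start in {1}.
Read 'b': 1→∅; now ∅.
The set is empty and remains empty for the remaining 3 symbols.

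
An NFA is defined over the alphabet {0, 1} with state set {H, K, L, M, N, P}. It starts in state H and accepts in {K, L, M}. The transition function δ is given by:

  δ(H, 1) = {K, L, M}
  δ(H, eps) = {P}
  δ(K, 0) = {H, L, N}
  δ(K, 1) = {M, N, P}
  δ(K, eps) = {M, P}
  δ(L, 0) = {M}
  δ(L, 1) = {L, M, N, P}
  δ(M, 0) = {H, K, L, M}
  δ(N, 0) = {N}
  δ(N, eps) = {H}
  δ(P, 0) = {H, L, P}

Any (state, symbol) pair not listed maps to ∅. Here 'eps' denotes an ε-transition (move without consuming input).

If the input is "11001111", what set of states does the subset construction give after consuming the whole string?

Start: ε-closure({H}) = {H, P}.
Read '1': H→{K, L, M}, P→∅; union {K, L, M}; ε-closure = {K, L, M, P}.
Read '1': K→{M, N, P}, L→{L, M, N, P}, M→∅, P→∅; union {L, M, N, P}; ε-closure = {H, L, M, N, P}.
Read '0': H→∅, L→{M}, M→{H, K, L, M}, N→{N}, P→{H, L, P}; now {H, K, L, M, N, P}.
Read '0': H→∅, K→{H, L, N}, L→{M}, M→{H, K, L, M}, N→{N}, P→{H, L, P}; now {H, K, L, M, N, P}.
Read '1': H→{K, L, M}, K→{M, N, P}, L→{L, M, N, P}, M→∅, N→∅, P→∅; union {K, L, M, N, P}; ε-closure = {H, K, L, M, N, P}.
Read '1': H→{K, L, M}, K→{M, N, P}, L→{L, M, N, P}, M→∅, N→∅, P→∅; union {K, L, M, N, P}; ε-closure = {H, K, L, M, N, P}.
Read '1': H→{K, L, M}, K→{M, N, P}, L→{L, M, N, P}, M→∅, N→∅, P→∅; union {K, L, M, N, P}; ε-closure = {H, K, L, M, N, P}.
Read '1': H→{K, L, M}, K→{M, N, P}, L→{L, M, N, P}, M→∅, N→∅, P→∅; union {K, L, M, N, P}; ε-closure = {H, K, L, M, N, P}.

{H, K, L, M, N, P}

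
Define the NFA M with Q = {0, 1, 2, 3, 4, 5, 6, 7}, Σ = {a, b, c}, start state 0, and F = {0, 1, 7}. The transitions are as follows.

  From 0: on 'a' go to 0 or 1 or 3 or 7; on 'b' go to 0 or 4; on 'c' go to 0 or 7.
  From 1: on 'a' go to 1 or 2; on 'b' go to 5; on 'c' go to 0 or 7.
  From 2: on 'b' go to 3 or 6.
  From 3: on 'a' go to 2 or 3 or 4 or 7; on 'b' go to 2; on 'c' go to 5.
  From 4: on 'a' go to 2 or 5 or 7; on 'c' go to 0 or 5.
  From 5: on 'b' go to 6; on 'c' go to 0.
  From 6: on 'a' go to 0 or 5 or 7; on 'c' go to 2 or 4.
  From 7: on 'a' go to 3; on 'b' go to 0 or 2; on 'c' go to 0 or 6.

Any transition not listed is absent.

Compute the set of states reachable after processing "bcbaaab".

{0, 2, 3, 4, 5, 6}

Start in {0}.
Read 'b': 0→{0, 4}; now {0, 4}.
Read 'c': 0→{0, 7}, 4→{0, 5}; now {0, 5, 7}.
Read 'b': 0→{0, 4}, 5→{6}, 7→{0, 2}; now {0, 2, 4, 6}.
Read 'a': 0→{0, 1, 3, 7}, 2→∅, 4→{2, 5, 7}, 6→{0, 5, 7}; now {0, 1, 2, 3, 5, 7}.
Read 'a': 0→{0, 1, 3, 7}, 1→{1, 2}, 2→∅, 3→{2, 3, 4, 7}, 5→∅, 7→{3}; now {0, 1, 2, 3, 4, 7}.
Read 'a': 0→{0, 1, 3, 7}, 1→{1, 2}, 2→∅, 3→{2, 3, 4, 7}, 4→{2, 5, 7}, 7→{3}; now {0, 1, 2, 3, 4, 5, 7}.
Read 'b': 0→{0, 4}, 1→{5}, 2→{3, 6}, 3→{2}, 4→∅, 5→{6}, 7→{0, 2}; now {0, 2, 3, 4, 5, 6}.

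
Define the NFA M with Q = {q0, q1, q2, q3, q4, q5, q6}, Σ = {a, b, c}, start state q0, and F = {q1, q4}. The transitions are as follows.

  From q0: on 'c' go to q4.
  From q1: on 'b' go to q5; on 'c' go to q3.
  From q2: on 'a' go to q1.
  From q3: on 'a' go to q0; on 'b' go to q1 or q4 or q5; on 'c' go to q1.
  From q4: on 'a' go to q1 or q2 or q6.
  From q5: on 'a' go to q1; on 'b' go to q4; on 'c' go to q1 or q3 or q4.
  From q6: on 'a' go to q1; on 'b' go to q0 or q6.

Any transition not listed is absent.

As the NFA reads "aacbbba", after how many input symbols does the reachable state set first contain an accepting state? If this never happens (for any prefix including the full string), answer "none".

Start in {q0}.
Read 'a': {q0} → ∅.
The set is empty and remains empty for the remaining 6 symbols.
No reachable set along the way intersects F.

none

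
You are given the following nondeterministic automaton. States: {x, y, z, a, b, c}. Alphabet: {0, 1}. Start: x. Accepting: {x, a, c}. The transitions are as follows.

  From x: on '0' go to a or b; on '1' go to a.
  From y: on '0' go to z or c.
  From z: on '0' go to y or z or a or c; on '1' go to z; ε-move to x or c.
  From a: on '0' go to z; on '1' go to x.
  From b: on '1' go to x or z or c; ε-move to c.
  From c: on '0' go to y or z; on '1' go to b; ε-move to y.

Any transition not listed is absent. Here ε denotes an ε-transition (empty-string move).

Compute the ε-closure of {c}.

{y, c}

Begin with {c}.
ε-move c → y; add y.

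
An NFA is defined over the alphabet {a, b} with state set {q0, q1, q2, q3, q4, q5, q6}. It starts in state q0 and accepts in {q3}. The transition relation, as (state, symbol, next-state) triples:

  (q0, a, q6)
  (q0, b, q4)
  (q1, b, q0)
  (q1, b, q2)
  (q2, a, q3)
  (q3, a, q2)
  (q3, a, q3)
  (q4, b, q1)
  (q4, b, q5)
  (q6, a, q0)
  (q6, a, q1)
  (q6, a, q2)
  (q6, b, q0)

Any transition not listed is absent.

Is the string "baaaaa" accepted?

Start in {q0}.
Read 'b': {q0} → {q4}.
Read 'a': {q4} → ∅.
The set is empty and remains empty for the remaining 4 symbols.
The final set ∅ contains no accepting state.

No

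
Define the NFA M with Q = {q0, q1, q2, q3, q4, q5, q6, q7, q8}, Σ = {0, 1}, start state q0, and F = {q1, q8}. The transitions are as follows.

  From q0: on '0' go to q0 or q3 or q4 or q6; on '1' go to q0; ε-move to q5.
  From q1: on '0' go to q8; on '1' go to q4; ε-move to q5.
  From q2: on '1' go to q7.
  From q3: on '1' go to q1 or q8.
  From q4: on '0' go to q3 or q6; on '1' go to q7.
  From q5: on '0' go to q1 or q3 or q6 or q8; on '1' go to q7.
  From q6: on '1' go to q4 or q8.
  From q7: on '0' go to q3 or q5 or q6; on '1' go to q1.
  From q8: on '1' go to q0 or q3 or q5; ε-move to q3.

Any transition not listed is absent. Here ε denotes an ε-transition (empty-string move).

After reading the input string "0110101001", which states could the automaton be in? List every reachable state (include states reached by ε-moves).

{q0, q1, q3, q4, q5, q7, q8}

Start: ε-closure({q0}) = {q0, q5}.
Read '0': {q0, q5} → {q0, q1, q3, q4, q5, q6, q8}.
Read '1': {q0, q1, q3, q4, q5, q6, q8} → {q0, q1, q3, q4, q5, q7, q8}.
Read '1': {q0, q1, q3, q4, q5, q7, q8} → {q0, q1, q3, q4, q5, q7, q8}.
Read '0': {q0, q1, q3, q4, q5, q7, q8} → {q0, q1, q3, q4, q5, q6, q8}.
Read '1': {q0, q1, q3, q4, q5, q6, q8} → {q0, q1, q3, q4, q5, q7, q8}.
Read '0': {q0, q1, q3, q4, q5, q7, q8} → {q0, q1, q3, q4, q5, q6, q8}.
Read '1': {q0, q1, q3, q4, q5, q6, q8} → {q0, q1, q3, q4, q5, q7, q8}.
Read '0': {q0, q1, q3, q4, q5, q7, q8} → {q0, q1, q3, q4, q5, q6, q8}.
Read '0': {q0, q1, q3, q4, q5, q6, q8} → {q0, q1, q3, q4, q5, q6, q8}.
Read '1': {q0, q1, q3, q4, q5, q6, q8} → {q0, q1, q3, q4, q5, q7, q8}.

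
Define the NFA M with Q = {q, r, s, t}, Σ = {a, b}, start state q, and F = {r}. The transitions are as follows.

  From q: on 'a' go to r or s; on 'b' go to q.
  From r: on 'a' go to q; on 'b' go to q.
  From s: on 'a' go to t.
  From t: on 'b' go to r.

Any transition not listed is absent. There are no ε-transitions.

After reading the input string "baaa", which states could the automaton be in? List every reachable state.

{r, s}

Start in {q}.
Read 'b': q→{q}; now {q}.
Read 'a': q→{r, s}; now {r, s}.
Read 'a': r→{q}, s→{t}; now {q, t}.
Read 'a': q→{r, s}, t→∅; now {r, s}.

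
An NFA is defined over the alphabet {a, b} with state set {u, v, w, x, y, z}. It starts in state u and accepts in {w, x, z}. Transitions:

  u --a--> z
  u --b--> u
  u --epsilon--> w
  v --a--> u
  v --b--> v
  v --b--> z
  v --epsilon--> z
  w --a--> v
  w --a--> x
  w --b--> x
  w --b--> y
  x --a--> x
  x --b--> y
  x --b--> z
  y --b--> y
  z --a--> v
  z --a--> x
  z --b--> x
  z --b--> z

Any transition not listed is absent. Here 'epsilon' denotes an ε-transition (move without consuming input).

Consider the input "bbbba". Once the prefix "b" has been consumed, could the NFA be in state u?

Start: ε-closure({u}) = {u, w}.
Read 'b': u→{u}, w→{x, y}; union {u, x, y}; ε-closure = {u, w, x, y}.
State u is in {u, w, x, y}.

Yes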